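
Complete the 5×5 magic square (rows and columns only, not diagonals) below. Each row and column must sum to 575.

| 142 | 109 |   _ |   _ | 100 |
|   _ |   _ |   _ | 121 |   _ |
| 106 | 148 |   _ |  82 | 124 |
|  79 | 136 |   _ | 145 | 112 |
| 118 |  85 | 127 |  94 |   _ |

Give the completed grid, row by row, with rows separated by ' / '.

142 109 91 133 100 / 130 97 139 121 88 / 106 148 115 82 124 / 79 136 103 145 112 / 118 85 127 94 151

Row 3 must total 575; the given cells sum to 460, so (3,3) = 115.
Row 4 needs 575; the known cells sum to 472, so (4,3) = 103.
Using row 5: 118 + 85 + 127 + 94 + ? → (5,5) = 575 − 424 = 151.
Column 1 needs 575; the known cells sum to 445, so (2,1) = 130.
Column 2: 109 + 148 + 136 + 85 + ? = 575, so (2,2) = 97.
The remaining cell in column 4 is (1,4) = 575 − 442 = 133.
The remaining cell in column 5 is (2,5) = 575 − 487 = 88.
The remaining cell in row 1 is (1,3) = 575 − 484 = 91.
Row 2 needs 575; the known cells sum to 436, so (2,3) = 139.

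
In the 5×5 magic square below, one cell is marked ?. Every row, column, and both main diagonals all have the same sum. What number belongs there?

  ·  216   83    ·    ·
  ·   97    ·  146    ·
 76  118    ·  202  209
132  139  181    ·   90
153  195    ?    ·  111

237

Column 2 is complete and sums to 765; that is the magic constant.
Row 3 must total 765; the given cells sum to 605, so (3,3) = 160.
Row 4 needs 765; the known cells sum to 542, so (4,4) = 223.
Main diagonal must total 765; the given cells sum to 591, so (1,1) = 174.
Anti-diagonal needs 765; the known cells sum to 598, so (1,5) = 167.
From row 1, 765 − (174 + 216 + 83 + 167) gives (1,4) = 125.
From column 1, 765 − (174 + 76 + 132 + 153) gives (2,1) = 230.
Using column 4: 125 + 146 + 202 + 223 + ? → (5,4) = 765 − 696 = 69.
Column 5: 167 + 209 + 90 + 111 + ? = 765, so (2,5) = 188.
Row 2: 230 + 97 + 146 + 188 + ? = 765, so (2,3) = 104.
Using row 5: 153 + 195 + 69 + 111 + ? → (5,3) = 765 − 528 = 237.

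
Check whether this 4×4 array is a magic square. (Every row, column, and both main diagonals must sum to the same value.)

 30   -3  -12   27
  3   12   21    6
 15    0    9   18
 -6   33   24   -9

Row 1: 30 + (-3) + (-12) + 27 = 42.
Row 2: 3 + 12 + 21 + 6 = 42.
Row 3: 15 + 0 + 9 + 18 = 42.
Row 4: -6 + 33 + 24 + (-9) = 42.
Column 1: 30 + 3 + 15 + (-6) = 42.
Column 2: -3 + 12 + 0 + 33 = 42.
Column 3: -12 + 21 + 9 + 24 = 42.
Column 4: 27 + 6 + 18 + (-9) = 42.
Main diagonal: 30 + 12 + 9 + (-9) = 42.
Anti-diagonal: 27 + 21 + 0 + (-6) = 42.
All lines sum to 42.

Yes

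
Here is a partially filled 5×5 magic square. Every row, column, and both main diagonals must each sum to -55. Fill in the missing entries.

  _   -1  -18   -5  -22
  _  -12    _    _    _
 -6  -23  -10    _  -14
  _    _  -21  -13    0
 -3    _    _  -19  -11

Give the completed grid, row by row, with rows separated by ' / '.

Using row 1: -1 + (-18) + (-5) + (-22) + ? → (1,1) = -55 − (-46) = -9.
Using row 3: -6 + (-23) + (-10) + (-14) + ? → (3,4) = -55 − (-53) = -2.
From column 4, -55 − (-5 + (-2) + (-13) + (-19)) gives (2,4) = -16.
Using column 5: -22 + (-14) + 0 + (-11) + ? → (2,5) = -55 − (-47) = -8.
Anti-diagonal must total -55; the given cells sum to -51, so (4,2) = -4.
The remaining cell in row 4 is (4,1) = -55 − (-38) = -17.
Column 1: -9 + (-6) + (-17) + (-3) + ? = -55, so (2,1) = -20.
Column 2 must total -55; the given cells sum to -40, so (5,2) = -15.
Row 2 must total -55; the given cells sum to -56, so (2,3) = 1.
The remaining cell in row 5 is (5,3) = -55 − (-48) = -7.

-9 -1 -18 -5 -22 / -20 -12 1 -16 -8 / -6 -23 -10 -2 -14 / -17 -4 -21 -13 0 / -3 -15 -7 -19 -11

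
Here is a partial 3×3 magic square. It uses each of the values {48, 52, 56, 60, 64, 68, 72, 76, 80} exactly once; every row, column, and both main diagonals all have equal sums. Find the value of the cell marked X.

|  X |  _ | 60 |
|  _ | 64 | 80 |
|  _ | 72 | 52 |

76

The 9 entries sum to 576, so each line sums to 576/3 = 192.
Row 2 must total 192; the given cells sum to 144, so (2,1) = 48.
Row 3 needs 192; the known cells sum to 124, so (3,1) = 68.
The remaining cell in column 1 is (1,1) = 192 − 116 = 76.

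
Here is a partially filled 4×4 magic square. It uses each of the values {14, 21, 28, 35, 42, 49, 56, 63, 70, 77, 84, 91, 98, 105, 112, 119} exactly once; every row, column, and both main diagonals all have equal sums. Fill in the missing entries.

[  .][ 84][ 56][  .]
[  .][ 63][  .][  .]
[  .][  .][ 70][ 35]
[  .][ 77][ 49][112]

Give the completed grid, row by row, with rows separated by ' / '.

The 16 entries sum to 1064, so each line sums to 1064/4 = 266.
Using row 4: 77 + 49 + 112 + ? → (4,1) = 266 − 238 = 28.
Column 2 needs 266; the known cells sum to 224, so (3,2) = 42.
Column 3 must total 266; the given cells sum to 175, so (2,3) = 91.
Main diagonal must total 266; the given cells sum to 245, so (1,1) = 21.
The remaining cell in anti-diagonal is (1,4) = 266 − 161 = 105.
Using row 3: 42 + 70 + 35 + ? → (3,1) = 266 − 147 = 119.
Column 1 must total 266; the given cells sum to 168, so (2,1) = 98.
Using column 4: 105 + 35 + 112 + ? → (2,4) = 266 − 252 = 14.

21 84 56 105 / 98 63 91 14 / 119 42 70 35 / 28 77 49 112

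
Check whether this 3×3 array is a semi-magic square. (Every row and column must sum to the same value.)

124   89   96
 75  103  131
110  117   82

Yes

Row 1: 124 + 89 + 96 = 309.
Row 2: 75 + 103 + 131 = 309.
Row 3: 110 + 117 + 82 = 309.
Column 1: 124 + 75 + 110 = 309.
Column 2: 89 + 103 + 117 = 309.
Column 3: 96 + 131 + 82 = 309.
All lines sum to 309.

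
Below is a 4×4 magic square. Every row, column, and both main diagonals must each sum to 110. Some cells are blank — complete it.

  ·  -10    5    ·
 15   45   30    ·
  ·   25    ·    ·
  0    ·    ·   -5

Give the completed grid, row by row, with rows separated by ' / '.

60 -10 5 55 / 15 45 30 20 / 35 25 10 40 / 0 50 65 -5

Row 2 must total 110; the given cells sum to 90, so (2,4) = 20.
Column 2 needs 110; the known cells sum to 60, so (4,2) = 50.
Anti-diagonal needs 110; the known cells sum to 55, so (1,4) = 55.
Row 1: -10 + 5 + 55 + ? = 110, so (1,1) = 60.
Using row 4: 0 + 50 + (-5) + ? → (4,3) = 110 − 45 = 65.
Column 1 must total 110; the given cells sum to 75, so (3,1) = 35.
Column 3 needs 110; the known cells sum to 100, so (3,3) = 10.
Column 4 needs 110; the known cells sum to 70, so (3,4) = 40.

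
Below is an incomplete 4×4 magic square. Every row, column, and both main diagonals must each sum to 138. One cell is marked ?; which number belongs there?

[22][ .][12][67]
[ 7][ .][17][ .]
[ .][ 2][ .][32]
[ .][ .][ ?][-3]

Row 1 must total 138; the given cells sum to 101, so (1,2) = 37.
Column 4: 67 + 32 + (-3) + ? = 138, so (2,4) = 42.
Anti-diagonal needs 138; the known cells sum to 86, so (4,1) = 52.
From row 2, 138 − (7 + 17 + 42) gives (2,2) = 72.
The remaining cell in column 1 is (3,1) = 138 − 81 = 57.
Column 2: 37 + 72 + 2 + ? = 138, so (4,2) = 27.
From main diagonal, 138 − (22 + 72 + (-3)) gives (3,3) = 47.
Row 4 needs 138; the known cells sum to 76, so (4,3) = 62.

62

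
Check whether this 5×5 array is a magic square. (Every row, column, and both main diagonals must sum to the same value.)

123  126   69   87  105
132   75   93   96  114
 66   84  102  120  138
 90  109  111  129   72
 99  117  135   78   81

Row 1: 123 + 126 + 69 + 87 + 105 = 510.
Row 2: 132 + 75 + 93 + 96 + 114 = 510.
Row 3: 66 + 84 + 102 + 120 + 138 = 510.
Row 4: 90 + 109 + 111 + 129 + 72 = 511.
Row 5: 99 + 117 + 135 + 78 + 81 = 510.
Column 1: 123 + 132 + 66 + 90 + 99 = 510.
Column 2: 126 + 75 + 84 + 109 + 117 = 511.
Column 3: 69 + 93 + 102 + 111 + 135 = 510.
Column 4: 87 + 96 + 120 + 129 + 78 = 510.
Column 5: 105 + 114 + 138 + 72 + 81 = 510.
Main diagonal: 123 + 75 + 102 + 129 + 81 = 510.
Anti-diagonal: 105 + 96 + 102 + 109 + 99 = 511.

No — row 4 sums to 511 but column 4 sums to 510.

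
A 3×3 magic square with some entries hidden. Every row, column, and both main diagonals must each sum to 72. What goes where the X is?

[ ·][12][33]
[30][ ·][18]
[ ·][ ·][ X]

Row 1 needs 72; the known cells sum to 45, so (1,1) = 27.
The remaining cell in row 2 is (2,2) = 72 − 48 = 24.
The remaining cell in column 1 is (3,1) = 72 − 57 = 15.
The remaining cell in column 2 is (3,2) = 72 − 36 = 36.
Using column 3: 33 + 18 + ? → (3,3) = 72 − 51 = 21.

21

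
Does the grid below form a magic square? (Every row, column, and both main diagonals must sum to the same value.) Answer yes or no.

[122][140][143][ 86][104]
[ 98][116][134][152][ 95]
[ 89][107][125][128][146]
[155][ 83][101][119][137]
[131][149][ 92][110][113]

Yes

Row 1: 122 + 140 + 143 + 86 + 104 = 595.
Row 2: 98 + 116 + 134 + 152 + 95 = 595.
Row 3: 89 + 107 + 125 + 128 + 146 = 595.
Row 4: 155 + 83 + 101 + 119 + 137 = 595.
Row 5: 131 + 149 + 92 + 110 + 113 = 595.
Column 1: 122 + 98 + 89 + 155 + 131 = 595.
Column 2: 140 + 116 + 107 + 83 + 149 = 595.
Column 3: 143 + 134 + 125 + 101 + 92 = 595.
Column 4: 86 + 152 + 128 + 119 + 110 = 595.
Column 5: 104 + 95 + 146 + 137 + 113 = 595.
Main diagonal: 122 + 116 + 125 + 119 + 113 = 595.
Anti-diagonal: 104 + 152 + 125 + 83 + 131 = 595.
All lines sum to 595.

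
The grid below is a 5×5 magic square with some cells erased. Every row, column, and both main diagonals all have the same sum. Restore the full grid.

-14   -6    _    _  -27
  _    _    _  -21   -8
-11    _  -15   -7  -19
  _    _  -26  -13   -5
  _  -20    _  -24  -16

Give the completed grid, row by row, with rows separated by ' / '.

-14 -6 -18 -10 -27 / -25 -17 -4 -21 -8 / -11 -23 -15 -7 -19 / -22 -9 -26 -13 -5 / -3 -20 -12 -24 -16

Column 5 is already complete: -27 + -8 + -19 + -5 + -16 = -75, so that is the magic constant.
Row 3 must total -75; the given cells sum to -52, so (3,2) = -23.
From column 4, -75 − (-21 + (-7) + (-13) + (-24)) gives (1,4) = -10.
Main diagonal must total -75; the given cells sum to -58, so (2,2) = -17.
Row 1: -14 + (-6) + (-10) + (-27) + ? = -75, so (1,3) = -18.
Column 2: -6 + (-17) + (-23) + (-20) + ? = -75, so (4,2) = -9.
Anti-diagonal needs -75; the known cells sum to -72, so (5,1) = -3.
Row 4 must total -75; the given cells sum to -53, so (4,1) = -22.
From row 5, -75 − (-3 + (-20) + (-24) + (-16)) gives (5,3) = -12.
The remaining cell in column 1 is (2,1) = -75 − (-50) = -25.
The remaining cell in column 3 is (2,3) = -75 − (-71) = -4.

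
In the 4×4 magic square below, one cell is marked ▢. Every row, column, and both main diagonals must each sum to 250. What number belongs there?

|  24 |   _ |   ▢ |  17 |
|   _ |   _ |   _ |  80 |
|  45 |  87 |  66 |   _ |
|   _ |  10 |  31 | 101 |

115

The remaining cell in row 3 is (3,4) = 250 − 198 = 52.
Row 4 needs 250; the known cells sum to 142, so (4,1) = 108.
Column 1 must total 250; the given cells sum to 177, so (2,1) = 73.
From main diagonal, 250 − (24 + 66 + 101) gives (2,2) = 59.
From anti-diagonal, 250 − (17 + 87 + 108) gives (2,3) = 38.
Column 2 needs 250; the known cells sum to 156, so (1,2) = 94.
From column 3, 250 − (38 + 66 + 31) gives (1,3) = 115.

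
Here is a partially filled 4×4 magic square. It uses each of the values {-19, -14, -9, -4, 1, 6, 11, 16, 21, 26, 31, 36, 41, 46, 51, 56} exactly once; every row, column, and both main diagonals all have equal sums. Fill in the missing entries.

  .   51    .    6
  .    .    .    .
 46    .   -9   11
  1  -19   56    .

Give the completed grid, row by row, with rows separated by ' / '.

The 16 entries sum to 296, so each line sums to 296/4 = 74.
Row 3: 46 + (-9) + 11 + ? = 74, so (3,2) = 26.
Row 4 must total 74; the given cells sum to 38, so (4,4) = 36.
From column 2, 74 − (51 + 26 + (-19)) gives (2,2) = 16.
Column 4: 6 + 11 + 36 + ? = 74, so (2,4) = 21.
Using main diagonal: 16 + (-9) + 36 + ? → (1,1) = 74 − 43 = 31.
Anti-diagonal: 6 + 26 + 1 + ? = 74, so (2,3) = 41.
Using row 1: 31 + 51 + 6 + ? → (1,3) = 74 − 88 = -14.
Row 2 must total 74; the given cells sum to 78, so (2,1) = -4.

31 51 -14 6 / -4 16 41 21 / 46 26 -9 11 / 1 -19 56 36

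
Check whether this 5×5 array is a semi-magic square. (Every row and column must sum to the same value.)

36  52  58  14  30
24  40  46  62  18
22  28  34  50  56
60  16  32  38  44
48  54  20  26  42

Yes

Row 1: 36 + 52 + 58 + 14 + 30 = 190.
Row 2: 24 + 40 + 46 + 62 + 18 = 190.
Row 3: 22 + 28 + 34 + 50 + 56 = 190.
Row 4: 60 + 16 + 32 + 38 + 44 = 190.
Row 5: 48 + 54 + 20 + 26 + 42 = 190.
Column 1: 36 + 24 + 22 + 60 + 48 = 190.
Column 2: 52 + 40 + 28 + 16 + 54 = 190.
Column 3: 58 + 46 + 34 + 32 + 20 = 190.
Column 4: 14 + 62 + 50 + 38 + 26 = 190.
Column 5: 30 + 18 + 56 + 44 + 42 = 190.
All lines sum to 190.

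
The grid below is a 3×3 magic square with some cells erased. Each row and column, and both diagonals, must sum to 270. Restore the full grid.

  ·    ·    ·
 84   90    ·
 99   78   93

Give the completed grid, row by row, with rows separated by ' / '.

The remaining cell in row 2 is (2,3) = 270 − 174 = 96.
Column 1 needs 270; the known cells sum to 183, so (1,1) = 87.
Column 2 must total 270; the given cells sum to 168, so (1,2) = 102.
Column 3 must total 270; the given cells sum to 189, so (1,3) = 81.

87 102 81 / 84 90 96 / 99 78 93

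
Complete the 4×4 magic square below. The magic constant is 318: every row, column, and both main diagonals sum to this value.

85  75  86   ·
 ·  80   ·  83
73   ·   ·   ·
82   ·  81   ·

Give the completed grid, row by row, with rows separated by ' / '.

85 75 86 72 / 78 80 77 83 / 73 87 74 84 / 82 76 81 79

Row 1 must total 318; the given cells sum to 246, so (1,4) = 72.
Column 1 needs 318; the known cells sum to 240, so (2,1) = 78.
From row 2, 318 − (78 + 80 + 83) gives (2,3) = 77.
Using column 3: 86 + 77 + 81 + ? → (3,3) = 318 − 244 = 74.
Main diagonal: 85 + 80 + 74 + ? = 318, so (4,4) = 79.
Using anti-diagonal: 72 + 77 + 82 + ? → (3,2) = 318 − 231 = 87.
Row 3: 73 + 87 + 74 + ? = 318, so (3,4) = 84.
Row 4 must total 318; the given cells sum to 242, so (4,2) = 76.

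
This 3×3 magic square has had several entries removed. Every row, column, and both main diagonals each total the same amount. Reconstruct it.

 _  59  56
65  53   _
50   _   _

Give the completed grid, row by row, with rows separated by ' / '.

Anti-diagonal is already complete: 56 + 53 + 50 = 159, so that is the magic constant.
Using row 1: 59 + 56 + ? → (1,1) = 159 − 115 = 44.
From row 2, 159 − (65 + 53) gives (2,3) = 41.
From column 2, 159 − (59 + 53) gives (3,2) = 47.
From column 3, 159 − (56 + 41) gives (3,3) = 62.

44 59 56 / 65 53 41 / 50 47 62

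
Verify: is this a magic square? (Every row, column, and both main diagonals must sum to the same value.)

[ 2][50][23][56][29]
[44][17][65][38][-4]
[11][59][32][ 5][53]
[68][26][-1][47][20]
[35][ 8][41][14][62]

Yes

Row 1: 2 + 50 + 23 + 56 + 29 = 160.
Row 2: 44 + 17 + 65 + 38 + (-4) = 160.
Row 3: 11 + 59 + 32 + 5 + 53 = 160.
Row 4: 68 + 26 + (-1) + 47 + 20 = 160.
Row 5: 35 + 8 + 41 + 14 + 62 = 160.
Column 1: 2 + 44 + 11 + 68 + 35 = 160.
Column 2: 50 + 17 + 59 + 26 + 8 = 160.
Column 3: 23 + 65 + 32 + (-1) + 41 = 160.
Column 4: 56 + 38 + 5 + 47 + 14 = 160.
Column 5: 29 + (-4) + 53 + 20 + 62 = 160.
Main diagonal: 2 + 17 + 32 + 47 + 62 = 160.
Anti-diagonal: 29 + 38 + 32 + 26 + 35 = 160.
All lines sum to 160.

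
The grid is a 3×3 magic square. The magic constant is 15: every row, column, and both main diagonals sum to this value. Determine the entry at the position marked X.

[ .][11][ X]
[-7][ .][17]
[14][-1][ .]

-4

From row 2, 15 − (-7 + 17) gives (2,2) = 5.
Using row 3: 14 + (-1) + ? → (3,3) = 15 − 13 = 2.
Using column 1: -7 + 14 + ? → (1,1) = 15 − 7 = 8.
Column 3 must total 15; the given cells sum to 19, so (1,3) = -4.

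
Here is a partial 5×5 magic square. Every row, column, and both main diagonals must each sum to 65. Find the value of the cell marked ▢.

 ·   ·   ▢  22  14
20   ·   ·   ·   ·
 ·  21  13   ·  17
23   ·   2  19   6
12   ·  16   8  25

10

The remaining cell in row 4 is (4,2) = 65 − 50 = 15.
Row 5: 12 + 16 + 8 + 25 + ? = 65, so (5,2) = 4.
Using column 5: 14 + 17 + 6 + 25 + ? → (2,5) = 65 − 62 = 3.
Anti-diagonal must total 65; the given cells sum to 54, so (2,4) = 11.
Using column 4: 22 + 11 + 19 + 8 + ? → (3,4) = 65 − 60 = 5.
Row 3 must total 65; the given cells sum to 56, so (3,1) = 9.
Column 1: 20 + 9 + 23 + 12 + ? = 65, so (1,1) = 1.
From main diagonal, 65 − (1 + 13 + 19 + 25) gives (2,2) = 7.
Row 2: 20 + 7 + 11 + 3 + ? = 65, so (2,3) = 24.
Using column 2: 7 + 21 + 15 + 4 + ? → (1,2) = 65 − 47 = 18.
Using column 3: 24 + 13 + 2 + 16 + ? → (1,3) = 65 − 55 = 10.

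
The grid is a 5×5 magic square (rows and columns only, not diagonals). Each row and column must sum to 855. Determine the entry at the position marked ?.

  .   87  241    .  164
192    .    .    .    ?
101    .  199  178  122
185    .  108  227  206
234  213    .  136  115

The remaining cell in row 3 is (3,2) = 855 − 600 = 255.
Row 4: 185 + 108 + 227 + 206 + ? = 855, so (4,2) = 129.
From row 5, 855 − (234 + 213 + 136 + 115) gives (5,3) = 157.
Column 1 must total 855; the given cells sum to 712, so (1,1) = 143.
Using column 2: 87 + 255 + 129 + 213 + ? → (2,2) = 855 − 684 = 171.
The remaining cell in column 3 is (2,3) = 855 − 705 = 150.
Column 5: 164 + 122 + 206 + 115 + ? = 855, so (2,5) = 248.

248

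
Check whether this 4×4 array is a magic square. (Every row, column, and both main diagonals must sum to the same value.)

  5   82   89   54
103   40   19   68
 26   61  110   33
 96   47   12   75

Row 1: 5 + 82 + 89 + 54 = 230.
Row 2: 103 + 40 + 19 + 68 = 230.
Row 3: 26 + 61 + 110 + 33 = 230.
Row 4: 96 + 47 + 12 + 75 = 230.
Column 1: 5 + 103 + 26 + 96 = 230.
Column 2: 82 + 40 + 61 + 47 = 230.
Column 3: 89 + 19 + 110 + 12 = 230.
Column 4: 54 + 68 + 33 + 75 = 230.
Main diagonal: 5 + 40 + 110 + 75 = 230.
Anti-diagonal: 54 + 19 + 61 + 96 = 230.
All lines sum to 230.

Yes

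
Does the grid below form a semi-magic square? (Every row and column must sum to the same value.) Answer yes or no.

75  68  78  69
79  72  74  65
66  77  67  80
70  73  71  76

Row 1: 75 + 68 + 78 + 69 = 290.
Row 2: 79 + 72 + 74 + 65 = 290.
Row 3: 66 + 77 + 67 + 80 = 290.
Row 4: 70 + 73 + 71 + 76 = 290.
Column 1: 75 + 79 + 66 + 70 = 290.
Column 2: 68 + 72 + 77 + 73 = 290.
Column 3: 78 + 74 + 67 + 71 = 290.
Column 4: 69 + 65 + 80 + 76 = 290.
All lines sum to 290.

Yes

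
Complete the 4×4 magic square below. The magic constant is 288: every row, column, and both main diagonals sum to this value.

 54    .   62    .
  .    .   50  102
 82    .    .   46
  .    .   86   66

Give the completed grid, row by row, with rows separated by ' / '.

54 98 62 74 / 58 78 50 102 / 82 70 90 46 / 94 42 86 66

The remaining cell in column 3 is (3,3) = 288 − 198 = 90.
From column 4, 288 − (102 + 46 + 66) gives (1,4) = 74.
Using main diagonal: 54 + 90 + 66 + ? → (2,2) = 288 − 210 = 78.
Using row 1: 54 + 62 + 74 + ? → (1,2) = 288 − 190 = 98.
Row 2 needs 288; the known cells sum to 230, so (2,1) = 58.
Row 3: 82 + 90 + 46 + ? = 288, so (3,2) = 70.
Using column 1: 54 + 58 + 82 + ? → (4,1) = 288 − 194 = 94.
Column 2 must total 288; the given cells sum to 246, so (4,2) = 42.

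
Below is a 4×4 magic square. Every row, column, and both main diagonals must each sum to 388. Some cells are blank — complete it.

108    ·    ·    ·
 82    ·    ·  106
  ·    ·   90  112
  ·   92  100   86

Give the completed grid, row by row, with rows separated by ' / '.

Row 4 must total 388; the given cells sum to 278, so (4,1) = 110.
Column 1 must total 388; the given cells sum to 300, so (3,1) = 88.
Column 4: 106 + 112 + 86 + ? = 388, so (1,4) = 84.
Using main diagonal: 108 + 90 + 86 + ? → (2,2) = 388 − 284 = 104.
Row 2 must total 388; the given cells sum to 292, so (2,3) = 96.
Using row 3: 88 + 90 + 112 + ? → (3,2) = 388 − 290 = 98.
The remaining cell in column 2 is (1,2) = 388 − 294 = 94.
Column 3 needs 388; the known cells sum to 286, so (1,3) = 102.

108 94 102 84 / 82 104 96 106 / 88 98 90 112 / 110 92 100 86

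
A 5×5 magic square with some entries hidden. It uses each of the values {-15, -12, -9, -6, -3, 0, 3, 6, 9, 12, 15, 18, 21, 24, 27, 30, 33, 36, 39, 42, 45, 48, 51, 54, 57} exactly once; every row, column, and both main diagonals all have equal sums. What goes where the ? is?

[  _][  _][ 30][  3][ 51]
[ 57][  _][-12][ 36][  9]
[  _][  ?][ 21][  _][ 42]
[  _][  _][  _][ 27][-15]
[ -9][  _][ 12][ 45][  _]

48

The 25 entries sum to 525, so each line sums to 525/5 = 105.
Using row 2: 57 + (-12) + 36 + 9 + ? → (2,2) = 105 − 90 = 15.
The remaining cell in column 3 is (4,3) = 105 − 51 = 54.
Column 4: 3 + 36 + 27 + 45 + ? = 105, so (3,4) = -6.
The remaining cell in column 5 is (5,5) = 105 − 87 = 18.
Using main diagonal: 15 + 21 + 27 + 18 + ? → (1,1) = 105 − 81 = 24.
Anti-diagonal needs 105; the known cells sum to 99, so (4,2) = 6.
Using row 1: 24 + 30 + 3 + 51 + ? → (1,2) = 105 − 108 = -3.
The remaining cell in row 4 is (4,1) = 105 − 72 = 33.
Row 5: -9 + 12 + 45 + 18 + ? = 105, so (5,2) = 39.
Column 1 must total 105; the given cells sum to 105, so (3,1) = 0.
Column 2: -3 + 15 + 6 + 39 + ? = 105, so (3,2) = 48.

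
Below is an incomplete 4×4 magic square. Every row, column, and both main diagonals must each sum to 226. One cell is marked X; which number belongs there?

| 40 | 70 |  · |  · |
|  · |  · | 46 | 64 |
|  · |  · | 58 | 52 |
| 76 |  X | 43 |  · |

34

The remaining cell in column 3 is (1,3) = 226 − 147 = 79.
Row 1 needs 226; the known cells sum to 189, so (1,4) = 37.
The remaining cell in column 4 is (4,4) = 226 − 153 = 73.
Using main diagonal: 40 + 58 + 73 + ? → (2,2) = 226 − 171 = 55.
Anti-diagonal must total 226; the given cells sum to 159, so (3,2) = 67.
Row 2 needs 226; the known cells sum to 165, so (2,1) = 61.
From row 3, 226 − (67 + 58 + 52) gives (3,1) = 49.
Row 4 needs 226; the known cells sum to 192, so (4,2) = 34.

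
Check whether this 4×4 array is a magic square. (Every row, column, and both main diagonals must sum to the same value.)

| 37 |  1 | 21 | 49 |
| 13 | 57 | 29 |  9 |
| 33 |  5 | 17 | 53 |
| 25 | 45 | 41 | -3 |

Yes

Row 1: 37 + 1 + 21 + 49 = 108.
Row 2: 13 + 57 + 29 + 9 = 108.
Row 3: 33 + 5 + 17 + 53 = 108.
Row 4: 25 + 45 + 41 + (-3) = 108.
Column 1: 37 + 13 + 33 + 25 = 108.
Column 2: 1 + 57 + 5 + 45 = 108.
Column 3: 21 + 29 + 17 + 41 = 108.
Column 4: 49 + 9 + 53 + (-3) = 108.
Main diagonal: 37 + 57 + 17 + (-3) = 108.
Anti-diagonal: 49 + 29 + 5 + 25 = 108.
All lines sum to 108.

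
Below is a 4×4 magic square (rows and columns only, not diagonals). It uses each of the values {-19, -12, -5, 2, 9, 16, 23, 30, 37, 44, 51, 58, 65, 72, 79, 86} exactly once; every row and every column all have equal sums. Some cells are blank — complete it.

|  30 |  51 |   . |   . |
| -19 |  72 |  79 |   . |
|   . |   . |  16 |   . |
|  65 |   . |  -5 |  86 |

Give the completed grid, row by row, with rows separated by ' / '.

30 51 44 9 / -19 72 79 2 / 58 23 16 37 / 65 -12 -5 86

The 16 entries sum to 536, so each line sums to 536/4 = 134.
From row 2, 134 − (-19 + 72 + 79) gives (2,4) = 2.
From row 4, 134 − (65 + (-5) + 86) gives (4,2) = -12.
Column 1: 30 + (-19) + 65 + ? = 134, so (3,1) = 58.
Column 2: 51 + 72 + (-12) + ? = 134, so (3,2) = 23.
Column 3 needs 134; the known cells sum to 90, so (1,3) = 44.
Using row 1: 30 + 51 + 44 + ? → (1,4) = 134 − 125 = 9.
Using row 3: 58 + 23 + 16 + ? → (3,4) = 134 − 97 = 37.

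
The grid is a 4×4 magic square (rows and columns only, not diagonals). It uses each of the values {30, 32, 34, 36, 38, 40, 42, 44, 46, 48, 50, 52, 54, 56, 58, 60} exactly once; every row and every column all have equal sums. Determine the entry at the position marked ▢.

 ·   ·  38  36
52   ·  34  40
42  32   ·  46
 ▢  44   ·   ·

The 16 entries sum to 720, so each line sums to 720/4 = 180.
Row 2 needs 180; the known cells sum to 126, so (2,2) = 54.
Row 3 needs 180; the known cells sum to 120, so (3,3) = 60.
Column 2 must total 180; the given cells sum to 130, so (1,2) = 50.
The remaining cell in column 3 is (4,3) = 180 − 132 = 48.
Column 4: 36 + 40 + 46 + ? = 180, so (4,4) = 58.
Row 1 must total 180; the given cells sum to 124, so (1,1) = 56.
Using row 4: 44 + 48 + 58 + ? → (4,1) = 180 − 150 = 30.

30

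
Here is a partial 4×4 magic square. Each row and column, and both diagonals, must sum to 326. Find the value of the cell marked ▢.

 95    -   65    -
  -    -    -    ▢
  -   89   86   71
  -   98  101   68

83

Row 3: 89 + 86 + 71 + ? = 326, so (3,1) = 80.
Row 4: 98 + 101 + 68 + ? = 326, so (4,1) = 59.
From column 1, 326 − (95 + 80 + 59) gives (2,1) = 92.
Column 3 must total 326; the given cells sum to 252, so (2,3) = 74.
Main diagonal: 95 + 86 + 68 + ? = 326, so (2,2) = 77.
Using anti-diagonal: 74 + 89 + 59 + ? → (1,4) = 326 − 222 = 104.
From row 1, 326 − (95 + 65 + 104) gives (1,2) = 62.
Row 2: 92 + 77 + 74 + ? = 326, so (2,4) = 83.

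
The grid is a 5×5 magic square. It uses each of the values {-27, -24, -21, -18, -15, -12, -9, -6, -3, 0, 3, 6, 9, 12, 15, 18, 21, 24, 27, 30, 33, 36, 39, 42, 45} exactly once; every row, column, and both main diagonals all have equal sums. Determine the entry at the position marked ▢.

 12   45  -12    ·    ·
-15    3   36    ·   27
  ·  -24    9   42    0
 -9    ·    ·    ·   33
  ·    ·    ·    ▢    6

-27

The 25 entries sum to 225, so each line sums to 225/5 = 45.
Using row 2: -15 + 3 + 36 + 27 + ? → (2,4) = 45 − 51 = -6.
Row 3: -24 + 9 + 42 + 0 + ? = 45, so (3,1) = 18.
The remaining cell in column 1 is (5,1) = 45 − 6 = 39.
Using column 5: 27 + 0 + 33 + 6 + ? → (1,5) = 45 − 66 = -21.
Using main diagonal: 12 + 3 + 9 + 6 + ? → (4,4) = 45 − 30 = 15.
Using anti-diagonal: -21 + (-6) + 9 + 39 + ? → (4,2) = 45 − 21 = 24.
Using row 1: 12 + 45 + (-12) + (-21) + ? → (1,4) = 45 − 24 = 21.
Row 4 must total 45; the given cells sum to 63, so (4,3) = -18.
Column 2 needs 45; the known cells sum to 48, so (5,2) = -3.
The remaining cell in column 3 is (5,3) = 45 − 15 = 30.
From column 4, 45 − (21 + (-6) + 42 + 15) gives (5,4) = -27.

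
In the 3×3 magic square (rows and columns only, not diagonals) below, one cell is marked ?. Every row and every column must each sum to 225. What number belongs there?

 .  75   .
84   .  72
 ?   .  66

78

The remaining cell in row 2 is (2,2) = 225 − 156 = 69.
Column 2 needs 225; the known cells sum to 144, so (3,2) = 81.
From column 3, 225 − (72 + 66) gives (1,3) = 87.
Row 1: 75 + 87 + ? = 225, so (1,1) = 63.
Row 3 must total 225; the given cells sum to 147, so (3,1) = 78.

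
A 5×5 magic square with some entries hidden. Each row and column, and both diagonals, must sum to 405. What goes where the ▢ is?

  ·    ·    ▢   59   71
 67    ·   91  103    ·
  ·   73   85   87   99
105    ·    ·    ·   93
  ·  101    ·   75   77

Row 3: 73 + 85 + 87 + 99 + ? = 405, so (3,1) = 61.
From column 4, 405 − (59 + 103 + 87 + 75) gives (4,4) = 81.
Column 5 must total 405; the given cells sum to 340, so (2,5) = 65.
Using row 2: 67 + 91 + 103 + 65 + ? → (2,2) = 405 − 326 = 79.
Using main diagonal: 79 + 85 + 81 + 77 + ? → (1,1) = 405 − 322 = 83.
Column 1 must total 405; the given cells sum to 316, so (5,1) = 89.
From anti-diagonal, 405 − (71 + 103 + 85 + 89) gives (4,2) = 57.
The remaining cell in row 4 is (4,3) = 405 − 336 = 69.
From row 5, 405 − (89 + 101 + 75 + 77) gives (5,3) = 63.
From column 2, 405 − (79 + 73 + 57 + 101) gives (1,2) = 95.
Column 3 must total 405; the given cells sum to 308, so (1,3) = 97.

97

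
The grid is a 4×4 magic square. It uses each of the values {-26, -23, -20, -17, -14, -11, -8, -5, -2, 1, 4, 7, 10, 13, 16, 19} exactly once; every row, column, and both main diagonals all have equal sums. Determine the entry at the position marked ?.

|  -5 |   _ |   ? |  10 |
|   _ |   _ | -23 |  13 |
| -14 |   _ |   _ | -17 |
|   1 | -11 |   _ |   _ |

The 16 entries sum to -56, so each line sums to -56/4 = -14.
The remaining cell in column 1 is (2,1) = -14 − (-18) = 4.
From column 4, -14 − (10 + 13 + (-17)) gives (4,4) = -20.
Anti-diagonal: 10 + (-23) + 1 + ? = -14, so (3,2) = -2.
Using row 2: 4 + (-23) + 13 + ? → (2,2) = -14 − (-6) = -8.
Row 3 needs -14; the known cells sum to -33, so (3,3) = 19.
Row 4: 1 + (-11) + (-20) + ? = -14, so (4,3) = 16.
The remaining cell in column 2 is (1,2) = -14 − (-21) = 7.
Using column 3: -23 + 19 + 16 + ? → (1,3) = -14 − 12 = -26.

-26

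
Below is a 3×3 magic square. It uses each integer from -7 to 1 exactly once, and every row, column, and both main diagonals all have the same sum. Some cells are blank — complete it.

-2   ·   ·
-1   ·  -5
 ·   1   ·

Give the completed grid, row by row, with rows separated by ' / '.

The entries are -7 through 1, which sum to -27, so each line sums to -27/3 = -9.
The remaining cell in row 2 is (2,2) = -9 − (-6) = -3.
From column 1, -9 − (-2 + (-1)) gives (3,1) = -6.
The remaining cell in column 2 is (1,2) = -9 − (-2) = -7.
Main diagonal needs -9; the known cells sum to -5, so (3,3) = -4.
Using anti-diagonal: -3 + (-6) + ? → (1,3) = -9 − (-9) = 0.

-2 -7 0 / -1 -3 -5 / -6 1 -4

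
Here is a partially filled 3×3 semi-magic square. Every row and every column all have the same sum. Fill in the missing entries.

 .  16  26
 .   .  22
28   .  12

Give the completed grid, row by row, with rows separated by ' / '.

Column 3 is already complete: 26 + 22 + 12 = 60, so that is the magic constant.
The remaining cell in row 1 is (1,1) = 60 − 42 = 18.
Row 3 needs 60; the known cells sum to 40, so (3,2) = 20.
Column 1 needs 60; the known cells sum to 46, so (2,1) = 14.
The remaining cell in column 2 is (2,2) = 60 − 36 = 24.

18 16 26 / 14 24 22 / 28 20 12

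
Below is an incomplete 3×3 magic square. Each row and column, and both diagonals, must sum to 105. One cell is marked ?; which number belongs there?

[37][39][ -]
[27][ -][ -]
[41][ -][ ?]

Row 1: 37 + 39 + ? = 105, so (1,3) = 29.
Anti-diagonal needs 105; the known cells sum to 70, so (2,2) = 35.
Row 2 must total 105; the given cells sum to 62, so (2,3) = 43.
Column 2 needs 105; the known cells sum to 74, so (3,2) = 31.
Column 3 needs 105; the known cells sum to 72, so (3,3) = 33.

33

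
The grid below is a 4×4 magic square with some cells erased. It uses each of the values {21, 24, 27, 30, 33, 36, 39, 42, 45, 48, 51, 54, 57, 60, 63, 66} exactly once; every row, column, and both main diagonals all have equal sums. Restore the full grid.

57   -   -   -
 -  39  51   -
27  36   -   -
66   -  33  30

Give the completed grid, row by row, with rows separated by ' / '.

57 54 42 21 / 24 39 51 60 / 27 36 48 63 / 66 45 33 30

The 16 entries sum to 696, so each line sums to 696/4 = 174.
Using row 4: 66 + 33 + 30 + ? → (4,2) = 174 − 129 = 45.
Column 1: 57 + 27 + 66 + ? = 174, so (2,1) = 24.
Column 2 needs 174; the known cells sum to 120, so (1,2) = 54.
Main diagonal: 57 + 39 + 30 + ? = 174, so (3,3) = 48.
From anti-diagonal, 174 − (51 + 36 + 66) gives (1,4) = 21.
Row 1 must total 174; the given cells sum to 132, so (1,3) = 42.
Row 2 must total 174; the given cells sum to 114, so (2,4) = 60.
Using row 3: 27 + 36 + 48 + ? → (3,4) = 174 − 111 = 63.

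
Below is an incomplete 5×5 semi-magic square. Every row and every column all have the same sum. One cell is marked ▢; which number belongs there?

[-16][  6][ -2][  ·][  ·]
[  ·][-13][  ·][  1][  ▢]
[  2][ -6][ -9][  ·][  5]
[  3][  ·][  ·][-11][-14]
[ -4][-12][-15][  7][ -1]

-7

Row 5 is complete and sums to -25; that is the magic constant.
The remaining cell in row 3 is (3,4) = -25 − (-8) = -17.
Column 1 needs -25; the known cells sum to -15, so (2,1) = -10.
From column 2, -25 − (6 + (-13) + (-6) + (-12)) gives (4,2) = 0.
From column 4, -25 − (1 + (-17) + (-11) + 7) gives (1,4) = -5.
Row 1 must total -25; the given cells sum to -17, so (1,5) = -8.
The remaining cell in row 4 is (4,3) = -25 − (-22) = -3.
Column 3 must total -25; the given cells sum to -29, so (2,3) = 4.
Column 5 must total -25; the given cells sum to -18, so (2,5) = -7.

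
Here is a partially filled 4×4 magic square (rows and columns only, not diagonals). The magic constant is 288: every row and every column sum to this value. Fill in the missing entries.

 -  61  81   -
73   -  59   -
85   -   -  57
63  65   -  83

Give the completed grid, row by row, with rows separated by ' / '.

Using row 4: 63 + 65 + 83 + ? → (4,3) = 288 − 211 = 77.
Column 1 needs 288; the known cells sum to 221, so (1,1) = 67.
Column 3 needs 288; the known cells sum to 217, so (3,3) = 71.
Row 1 must total 288; the given cells sum to 209, so (1,4) = 79.
The remaining cell in row 3 is (3,2) = 288 − 213 = 75.
From column 2, 288 − (61 + 75 + 65) gives (2,2) = 87.
Column 4: 79 + 57 + 83 + ? = 288, so (2,4) = 69.

67 61 81 79 / 73 87 59 69 / 85 75 71 57 / 63 65 77 83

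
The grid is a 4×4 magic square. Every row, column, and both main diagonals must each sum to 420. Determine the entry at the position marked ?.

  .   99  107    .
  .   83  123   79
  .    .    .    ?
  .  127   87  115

The remaining cell in row 2 is (2,1) = 420 − 285 = 135.
The remaining cell in row 4 is (4,1) = 420 − 329 = 91.
Column 2: 99 + 83 + 127 + ? = 420, so (3,2) = 111.
Column 3 needs 420; the known cells sum to 317, so (3,3) = 103.
From main diagonal, 420 − (83 + 103 + 115) gives (1,1) = 119.
From anti-diagonal, 420 − (123 + 111 + 91) gives (1,4) = 95.
From column 1, 420 − (119 + 135 + 91) gives (3,1) = 75.
Column 4 needs 420; the known cells sum to 289, so (3,4) = 131.

131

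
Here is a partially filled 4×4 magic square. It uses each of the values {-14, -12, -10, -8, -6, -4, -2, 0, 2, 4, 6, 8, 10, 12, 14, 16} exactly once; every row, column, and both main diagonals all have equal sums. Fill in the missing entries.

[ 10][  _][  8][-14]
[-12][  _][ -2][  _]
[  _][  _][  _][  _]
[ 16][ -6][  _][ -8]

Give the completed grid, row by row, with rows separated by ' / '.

10 0 8 -14 / -12 6 -2 12 / -10 4 -4 14 / 16 -6 2 -8

The 16 entries sum to 16, so each line sums to 16/4 = 4.
Using row 1: 10 + 8 + (-14) + ? → (1,2) = 4 − 4 = 0.
Row 4: 16 + (-6) + (-8) + ? = 4, so (4,3) = 2.
Column 1 needs 4; the known cells sum to 14, so (3,1) = -10.
Column 3: 8 + (-2) + 2 + ? = 4, so (3,3) = -4.
From main diagonal, 4 − (10 + (-4) + (-8)) gives (2,2) = 6.
From anti-diagonal, 4 − (-14 + (-2) + 16) gives (3,2) = 4.
From row 2, 4 − (-12 + 6 + (-2)) gives (2,4) = 12.
Row 3 needs 4; the known cells sum to -10, so (3,4) = 14.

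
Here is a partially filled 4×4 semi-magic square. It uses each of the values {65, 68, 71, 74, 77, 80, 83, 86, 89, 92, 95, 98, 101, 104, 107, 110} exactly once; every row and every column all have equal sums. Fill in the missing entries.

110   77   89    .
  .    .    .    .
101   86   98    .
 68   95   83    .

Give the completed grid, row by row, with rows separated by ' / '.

The 16 entries sum to 1400, so each line sums to 1400/4 = 350.
Row 1 must total 350; the given cells sum to 276, so (1,4) = 74.
Using row 3: 101 + 86 + 98 + ? → (3,4) = 350 − 285 = 65.
Row 4 must total 350; the given cells sum to 246, so (4,4) = 104.
Column 1: 110 + 101 + 68 + ? = 350, so (2,1) = 71.
The remaining cell in column 2 is (2,2) = 350 − 258 = 92.
Column 3 needs 350; the known cells sum to 270, so (2,3) = 80.
Column 4 needs 350; the known cells sum to 243, so (2,4) = 107.

110 77 89 74 / 71 92 80 107 / 101 86 98 65 / 68 95 83 104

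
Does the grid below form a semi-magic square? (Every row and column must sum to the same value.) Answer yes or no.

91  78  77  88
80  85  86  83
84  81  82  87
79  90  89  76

Yes

Row 1: 91 + 78 + 77 + 88 = 334.
Row 2: 80 + 85 + 86 + 83 = 334.
Row 3: 84 + 81 + 82 + 87 = 334.
Row 4: 79 + 90 + 89 + 76 = 334.
Column 1: 91 + 80 + 84 + 79 = 334.
Column 2: 78 + 85 + 81 + 90 = 334.
Column 3: 77 + 86 + 82 + 89 = 334.
Column 4: 88 + 83 + 87 + 76 = 334.
All lines sum to 334.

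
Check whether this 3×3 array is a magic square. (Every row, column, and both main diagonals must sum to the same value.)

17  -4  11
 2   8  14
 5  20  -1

Row 1: 17 + (-4) + 11 = 24.
Row 2: 2 + 8 + 14 = 24.
Row 3: 5 + 20 + (-1) = 24.
Column 1: 17 + 2 + 5 = 24.
Column 2: -4 + 8 + 20 = 24.
Column 3: 11 + 14 + (-1) = 24.
Main diagonal: 17 + 8 + (-1) = 24.
Anti-diagonal: 11 + 8 + 5 = 24.
All lines sum to 24.

Yes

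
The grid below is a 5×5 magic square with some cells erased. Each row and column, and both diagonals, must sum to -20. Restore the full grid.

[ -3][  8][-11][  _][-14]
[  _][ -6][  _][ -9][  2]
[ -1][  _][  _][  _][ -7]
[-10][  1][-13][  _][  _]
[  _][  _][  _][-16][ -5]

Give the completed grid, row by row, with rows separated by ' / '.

Row 1 must total -20; the given cells sum to -20, so (1,4) = 0.
Using column 5: -14 + 2 + (-7) + (-5) + ? → (4,5) = -20 − (-24) = 4.
Row 4 must total -20; the given cells sum to -18, so (4,4) = -2.
From column 4, -20 − (0 + (-9) + (-2) + (-16)) gives (3,4) = 7.
From main diagonal, -20 − (-3 + (-6) + (-2) + (-5)) gives (3,3) = -4.
Anti-diagonal must total -20; the given cells sum to -26, so (5,1) = 6.
From row 3, -20 − (-1 + (-4) + 7 + (-7)) gives (3,2) = -15.
From column 1, -20 − (-3 + (-1) + (-10) + 6) gives (2,1) = -12.
Column 2 must total -20; the given cells sum to -12, so (5,2) = -8.
From row 2, -20 − (-12 + (-6) + (-9) + 2) gives (2,3) = 5.
Row 5 needs -20; the known cells sum to -23, so (5,3) = 3.

-3 8 -11 0 -14 / -12 -6 5 -9 2 / -1 -15 -4 7 -7 / -10 1 -13 -2 4 / 6 -8 3 -16 -5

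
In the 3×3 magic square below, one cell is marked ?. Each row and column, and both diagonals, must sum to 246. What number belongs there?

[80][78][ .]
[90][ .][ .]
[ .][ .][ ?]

84

Using row 1: 80 + 78 + ? → (1,3) = 246 − 158 = 88.
Column 1: 80 + 90 + ? = 246, so (3,1) = 76.
Anti-diagonal needs 246; the known cells sum to 164, so (2,2) = 82.
Row 2: 90 + 82 + ? = 246, so (2,3) = 74.
Column 2 needs 246; the known cells sum to 160, so (3,2) = 86.
Column 3 needs 246; the known cells sum to 162, so (3,3) = 84.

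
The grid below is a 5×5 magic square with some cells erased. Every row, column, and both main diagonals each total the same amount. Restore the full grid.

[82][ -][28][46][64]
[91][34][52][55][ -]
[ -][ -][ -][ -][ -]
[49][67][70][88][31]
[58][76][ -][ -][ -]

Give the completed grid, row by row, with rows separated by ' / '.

82 85 28 46 64 / 91 34 52 55 73 / 25 43 61 79 97 / 49 67 70 88 31 / 58 76 94 37 40

Row 4 is already complete: 49 + 67 + 70 + 88 + 31 = 305, so that is the magic constant.
Row 1 needs 305; the known cells sum to 220, so (1,2) = 85.
Row 2 needs 305; the known cells sum to 232, so (2,5) = 73.
Using column 1: 82 + 91 + 49 + 58 + ? → (3,1) = 305 − 280 = 25.
Column 2 must total 305; the given cells sum to 262, so (3,2) = 43.
Using anti-diagonal: 64 + 55 + 67 + 58 + ? → (3,3) = 305 − 244 = 61.
The remaining cell in column 3 is (5,3) = 305 − 211 = 94.
Main diagonal needs 305; the known cells sum to 265, so (5,5) = 40.
Row 5: 58 + 76 + 94 + 40 + ? = 305, so (5,4) = 37.
From column 4, 305 − (46 + 55 + 88 + 37) gives (3,4) = 79.
Column 5 needs 305; the known cells sum to 208, so (3,5) = 97.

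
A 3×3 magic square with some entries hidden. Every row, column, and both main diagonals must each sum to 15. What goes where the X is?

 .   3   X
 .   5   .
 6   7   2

Using main diagonal: 5 + 2 + ? → (1,1) = 15 − 7 = 8.
The remaining cell in anti-diagonal is (1,3) = 15 − 11 = 4.

4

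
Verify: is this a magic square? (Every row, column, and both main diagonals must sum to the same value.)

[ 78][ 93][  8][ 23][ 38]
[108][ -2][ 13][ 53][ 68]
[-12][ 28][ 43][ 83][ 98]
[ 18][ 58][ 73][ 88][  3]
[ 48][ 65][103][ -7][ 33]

Row 1: 78 + 93 + 8 + 23 + 38 = 240.
Row 2: 108 + (-2) + 13 + 53 + 68 = 240.
Row 3: -12 + 28 + 43 + 83 + 98 = 240.
Row 4: 18 + 58 + 73 + 88 + 3 = 240.
Row 5: 48 + 65 + 103 + (-7) + 33 = 242.
Column 1: 78 + 108 + (-12) + 18 + 48 = 240.
Column 2: 93 + (-2) + 28 + 58 + 65 = 242.
Column 3: 8 + 13 + 43 + 73 + 103 = 240.
Column 4: 23 + 53 + 83 + 88 + (-7) = 240.
Column 5: 38 + 68 + 98 + 3 + 33 = 240.
Main diagonal: 78 + (-2) + 43 + 88 + 33 = 240.
Anti-diagonal: 38 + 53 + 43 + 58 + 48 = 240.

No — column 1 sums to 240 but column 2 sums to 242.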